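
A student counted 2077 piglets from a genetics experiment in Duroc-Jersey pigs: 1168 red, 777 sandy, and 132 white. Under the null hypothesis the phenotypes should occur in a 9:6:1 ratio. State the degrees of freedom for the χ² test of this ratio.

A goodness-of-fit test with 3 phenotype classes has df = 3 − 1 = 2.

2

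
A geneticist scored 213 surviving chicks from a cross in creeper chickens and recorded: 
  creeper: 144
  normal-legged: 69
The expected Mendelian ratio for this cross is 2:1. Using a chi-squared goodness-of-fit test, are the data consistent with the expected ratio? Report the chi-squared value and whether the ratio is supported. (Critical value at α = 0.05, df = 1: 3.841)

0.085; consistent

The 2:1 ratio has 3 parts, so with N = 213 the expected counts are:
  creeper: 213 × 2/3 = 142
  normal-legged: 213 × 1/3 = 71
χ² = Σ (O − E)² / E
  creeper: (144 − 142)² / 142 = 0.0282
  normal-legged: (69 − 71)² / 71 = 0.0563
χ² = 0.0282 + 0.0563 = 0.0845 ≈ 0.085
Degrees of freedom = 2 − 1 = 1; critical value at α = 0.05 is 3.841.
Since 0.085 < 3.841, we fail to reject the null hypothesis — the data are consistent with the 2:1 ratio.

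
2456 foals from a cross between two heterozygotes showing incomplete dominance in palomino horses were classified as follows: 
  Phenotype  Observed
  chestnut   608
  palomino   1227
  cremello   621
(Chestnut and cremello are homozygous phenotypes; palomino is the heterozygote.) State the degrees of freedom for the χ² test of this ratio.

2

With incomplete dominance, a heterozygote × heterozygote cross gives a 1:2:1 phenotypic ratio.
A goodness-of-fit test with 3 phenotype classes has df = 3 − 1 = 2.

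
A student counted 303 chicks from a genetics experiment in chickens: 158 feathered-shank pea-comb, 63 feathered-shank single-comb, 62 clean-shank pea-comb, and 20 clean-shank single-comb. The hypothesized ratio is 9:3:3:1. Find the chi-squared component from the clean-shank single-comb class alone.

The 9:3:3:1 ratio has 16 parts, so with N = 303 the expected counts are:
  feathered-shank pea-comb: 303 × 9/16 = 170.4375
  feathered-shank single-comb: 303 × 3/16 = 56.8125
  clean-shank pea-comb: 303 × 3/16 = 56.8125
  clean-shank single-comb: 303 × 1/16 = 18.9375
Contribution of clean-shank single-comb: (20 − 18.9375)² / 18.9375 = 0.0596

0.060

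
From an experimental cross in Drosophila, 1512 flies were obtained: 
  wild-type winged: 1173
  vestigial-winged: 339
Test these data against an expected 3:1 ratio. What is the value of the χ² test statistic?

5.365

Expected counts for N = 1512 under a 3:1 ratio (total parts = 4):
  wild-type winged: 1512 × 3/4 = 1134
  vestigial-winged: 1512 × 1/4 = 378
χ² = Σ (O − E)² / E
  wild-type winged: (1173 − 1134)² / 1134 = 1.3413
  vestigial-winged: (339 − 378)² / 378 = 4.0238
χ² = 1.3413 + 4.0238 = 5.3651 ≈ 5.365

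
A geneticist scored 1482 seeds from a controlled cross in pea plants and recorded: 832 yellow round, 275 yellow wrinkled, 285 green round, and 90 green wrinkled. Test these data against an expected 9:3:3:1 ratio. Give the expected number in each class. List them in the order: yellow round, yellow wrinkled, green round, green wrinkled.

833.625, 277.875, 277.875, 92.625

Total ratio parts = 16. Expected numbers out of 1482:
  yellow round: 1482 × 9/16 = 833.625
  yellow wrinkled: 1482 × 3/16 = 277.875
  green round: 1482 × 3/16 = 277.875
  green wrinkled: 1482 × 1/16 = 92.625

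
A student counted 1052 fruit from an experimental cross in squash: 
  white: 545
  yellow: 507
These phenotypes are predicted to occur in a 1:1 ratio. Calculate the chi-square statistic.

Expected counts for N = 1052 under a 1:1 ratio (total parts = 2):
  white: 1052 × 1/2 = 526
  yellow: 1052 × 1/2 = 526
χ² = Σ (O − E)² / E
  white: (545 − 526)² / 526 = 0.6863
  yellow: (507 − 526)² / 526 = 0.6863
χ² = 0.6863 + 0.6863 = 1.3726 ≈ 1.373

1.373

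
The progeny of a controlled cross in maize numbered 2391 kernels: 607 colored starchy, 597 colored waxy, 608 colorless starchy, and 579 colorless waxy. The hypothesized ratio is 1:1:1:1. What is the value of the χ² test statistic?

Expected counts for N = 2391 under a 1:1:1:1 ratio (total parts = 4):
  colored starchy: 2391 × 1/4 = 597.75
  colored waxy: 2391 × 1/4 = 597.75
  colorless starchy: 2391 × 1/4 = 597.75
  colorless waxy: 2391 × 1/4 = 597.75
χ² = Σ (O − E)² / E
  colored starchy: (607 − 597.75)² / 597.75 = 0.1431
  colored waxy: (597 − 597.75)² / 597.75 = 0.0009
  colorless starchy: (608 − 597.75)² / 597.75 = 0.1758
  colorless waxy: (579 − 597.75)² / 597.75 = 0.5881
χ² = 0.1431 + 0.0009 + 0.1758 + 0.5881 = 0.9079 ≈ 0.908

0.908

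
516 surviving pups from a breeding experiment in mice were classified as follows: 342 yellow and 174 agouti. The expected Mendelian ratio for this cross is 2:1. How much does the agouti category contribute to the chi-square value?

Total ratio parts = 3. Expected numbers out of 516:
  yellow: 516 × 2/3 = 344
  agouti: 516 × 1/3 = 172
Contribution of agouti: (174 − 172)² / 172 = 0.0233

0.023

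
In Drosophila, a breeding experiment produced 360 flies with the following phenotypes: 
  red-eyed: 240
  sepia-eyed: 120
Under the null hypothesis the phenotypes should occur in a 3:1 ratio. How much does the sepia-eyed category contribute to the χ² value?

10.000

The 3:1 ratio has 4 parts, so with N = 360 the expected counts are:
  red-eyed: 360 × 3/4 = 270
  sepia-eyed: 360 × 1/4 = 90
Contribution of sepia-eyed: (120 − 90)² / 90 = 10.0000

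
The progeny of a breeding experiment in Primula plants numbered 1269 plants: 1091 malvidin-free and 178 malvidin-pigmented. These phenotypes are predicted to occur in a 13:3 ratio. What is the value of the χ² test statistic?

The 13:3 ratio has 16 parts, so with N = 1269 the expected counts are:
  malvidin-free: 1269 × 13/16 = 1031.0625
  malvidin-pigmented: 1269 × 3/16 = 237.9375
χ² = Σ (O − E)² / E
  malvidin-free: (1091 − 1031.0625)² / 1031.0625 = 3.4843
  malvidin-pigmented: (178 − 237.9375)² / 237.9375 = 15.0985
χ² = 3.4843 + 15.0985 = 18.5828 ≈ 18.583

18.583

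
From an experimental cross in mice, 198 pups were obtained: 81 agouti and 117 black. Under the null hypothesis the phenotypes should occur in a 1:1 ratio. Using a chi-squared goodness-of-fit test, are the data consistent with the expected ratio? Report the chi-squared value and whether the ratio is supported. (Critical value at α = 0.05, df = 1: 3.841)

6.545; not consistent

Total ratio parts = 2. Expected numbers out of 198:
  agouti: 198 × 1/2 = 99
  black: 198 × 1/2 = 99
χ² = Σ (O − E)² / E
  agouti: (81 − 99)² / 99 = 3.2727
  black: (117 − 99)² / 99 = 3.2727
χ² = 3.2727 + 3.2727 = 6.5454 ≈ 6.545
Degrees of freedom = 2 − 1 = 1; critical value at α = 0.05 is 3.841.
Since 6.545 > 3.841, we reject the null hypothesis — the data do not fit the 1:1 ratio.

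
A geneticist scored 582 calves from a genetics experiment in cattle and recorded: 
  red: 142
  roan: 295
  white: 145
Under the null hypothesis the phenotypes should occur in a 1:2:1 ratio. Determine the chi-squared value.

0.141

The 1:2:1 ratio has 4 parts, so with N = 582 the expected counts are:
  red: 582 × 1/4 = 145.5
  roan: 582 × 2/4 = 291
  white: 582 × 1/4 = 145.5
χ² = Σ (O − E)² / E
  red: (142 − 145.5)² / 145.5 = 0.0842
  roan: (295 − 291)² / 291 = 0.0550
  white: (145 − 145.5)² / 145.5 = 0.0017
χ² = 0.0842 + 0.0550 + 0.0017 = 0.1409 ≈ 0.141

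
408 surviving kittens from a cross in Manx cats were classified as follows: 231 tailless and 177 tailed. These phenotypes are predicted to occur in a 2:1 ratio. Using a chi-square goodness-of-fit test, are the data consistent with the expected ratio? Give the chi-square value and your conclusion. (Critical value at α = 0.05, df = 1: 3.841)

18.540; not consistent

The 2:1 ratio has 3 parts, so with N = 408 the expected counts are:
  tailless: 408 × 2/3 = 272
  tailed: 408 × 1/3 = 136
χ² = Σ (O − E)² / E
  tailless: (231 − 272)² / 272 = 6.1801
  tailed: (177 − 136)² / 136 = 12.3603
χ² = 6.1801 + 12.3603 = 18.5404 ≈ 18.540
Degrees of freedom = 2 − 1 = 1; critical value at α = 0.05 is 3.841.
Since 18.540 > 3.841, we reject the null hypothesis — the data do not fit the 2:1 ratio.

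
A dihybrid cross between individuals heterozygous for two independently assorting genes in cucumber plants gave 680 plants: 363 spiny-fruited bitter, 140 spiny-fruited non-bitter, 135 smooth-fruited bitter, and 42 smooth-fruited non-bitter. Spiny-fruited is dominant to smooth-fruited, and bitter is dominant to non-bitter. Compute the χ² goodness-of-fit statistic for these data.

2.667

A dihybrid F₂ with independent assortment and complete dominance at both loci gives a 9:3:3:1 phenotypic ratio.
The 9:3:3:1 ratio has 16 parts, so with N = 680 the expected counts are:
  spiny-fruited bitter: 680 × 9/16 = 382.5
  spiny-fruited non-bitter: 680 × 3/16 = 127.5
  smooth-fruited bitter: 680 × 3/16 = 127.5
  smooth-fruited non-bitter: 680 × 1/16 = 42.5
χ² = Σ (O − E)² / E
  spiny-fruited bitter: (363 − 382.5)² / 382.5 = 0.9941
  spiny-fruited non-bitter: (140 − 127.5)² / 127.5 = 1.2255
  smooth-fruited bitter: (135 − 127.5)² / 127.5 = 0.4412
  smooth-fruited non-bitter: (42 − 42.5)² / 42.5 = 0.0059
χ² = 0.9941 + 1.2255 + 0.4412 + 0.0059 = 2.6667 ≈ 2.667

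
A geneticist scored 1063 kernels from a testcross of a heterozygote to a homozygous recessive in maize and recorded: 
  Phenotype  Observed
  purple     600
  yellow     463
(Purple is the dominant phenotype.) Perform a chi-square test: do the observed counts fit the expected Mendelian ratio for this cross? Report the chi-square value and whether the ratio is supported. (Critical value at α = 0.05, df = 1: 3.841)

A testcross of a heterozygote (Aa × aa) gives a 1:1 phenotypic ratio.
The 1:1 ratio has 2 parts, so with N = 1063 the expected counts are:
  purple: 1063 × 1/2 = 531.5
  yellow: 1063 × 1/2 = 531.5
χ² = Σ (O − E)² / E
  purple: (600 − 531.5)² / 531.5 = 8.8283
  yellow: (463 − 531.5)² / 531.5 = 8.8283
χ² = 8.8283 + 8.8283 = 17.6566 ≈ 17.657
Degrees of freedom = 2 − 1 = 1; critical value at α = 0.05 is 3.841.
Since 17.657 > 3.841, we reject the null hypothesis — the data do not fit the 1:1 ratio.

17.657; not consistent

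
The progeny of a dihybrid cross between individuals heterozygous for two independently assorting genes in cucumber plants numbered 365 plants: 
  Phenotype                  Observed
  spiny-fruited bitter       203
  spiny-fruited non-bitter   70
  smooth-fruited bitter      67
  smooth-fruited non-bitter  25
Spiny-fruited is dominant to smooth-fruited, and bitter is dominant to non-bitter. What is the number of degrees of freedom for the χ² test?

A dihybrid F₂ with independent assortment and complete dominance at both loci gives a 9:3:3:1 phenotypic ratio.
A goodness-of-fit test with 4 phenotype classes has df = 4 − 1 = 3.

3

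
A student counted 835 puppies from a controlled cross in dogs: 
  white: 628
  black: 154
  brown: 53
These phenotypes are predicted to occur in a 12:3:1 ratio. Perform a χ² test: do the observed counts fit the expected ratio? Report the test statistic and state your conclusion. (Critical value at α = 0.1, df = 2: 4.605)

0.059; consistent

Total ratio parts = 16. Expected numbers out of 835:
  white: 835 × 12/16 = 626.25
  black: 835 × 3/16 = 156.5625
  brown: 835 × 1/16 = 52.1875
χ² = Σ (O − E)² / E
  white: (628 − 626.25)² / 626.25 = 0.0049
  black: (154 − 156.5625)² / 156.5625 = 0.0419
  brown: (53 − 52.1875)² / 52.1875 = 0.0126
χ² = 0.0049 + 0.0419 + 0.0126 = 0.0594 ≈ 0.059
Degrees of freedom = 3 − 1 = 2; critical value at α = 0.1 is 4.605.
Since 0.059 < 4.605, we fail to reject the null hypothesis — the data are consistent with the 12:3:1 ratio.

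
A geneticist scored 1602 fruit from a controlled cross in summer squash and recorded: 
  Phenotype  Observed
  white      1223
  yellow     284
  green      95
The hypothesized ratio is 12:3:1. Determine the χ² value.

1.540

Total ratio parts = 16. Expected numbers out of 1602:
  white: 1602 × 12/16 = 1201.5
  yellow: 1602 × 3/16 = 300.375
  green: 1602 × 1/16 = 100.125
χ² = Σ (O − E)² / E
  white: (1223 − 1201.5)² / 1201.5 = 0.3847
  yellow: (284 − 300.375)² / 300.375 = 0.8927
  green: (95 − 100.125)² / 100.125 = 0.2623
χ² = 0.3847 + 0.8927 + 0.2623 = 1.5397 ≈ 1.540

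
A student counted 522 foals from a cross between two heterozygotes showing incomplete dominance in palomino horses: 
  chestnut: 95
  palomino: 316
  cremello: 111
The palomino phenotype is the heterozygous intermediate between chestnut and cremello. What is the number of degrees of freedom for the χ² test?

With incomplete dominance, a heterozygote × heterozygote cross gives a 1:2:1 phenotypic ratio.
A goodness-of-fit test with 3 phenotype classes has df = 3 − 1 = 2.

2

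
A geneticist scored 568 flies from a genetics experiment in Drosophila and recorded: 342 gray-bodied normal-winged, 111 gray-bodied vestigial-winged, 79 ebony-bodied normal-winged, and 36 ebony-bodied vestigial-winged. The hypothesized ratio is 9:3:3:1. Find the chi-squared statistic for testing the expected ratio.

Expected counts for N = 568 under a 9:3:3:1 ratio (total parts = 16):
  gray-bodied normal-winged: 568 × 9/16 = 319.5
  gray-bodied vestigial-winged: 568 × 3/16 = 106.5
  ebony-bodied normal-winged: 568 × 3/16 = 106.5
  ebony-bodied vestigial-winged: 568 × 1/16 = 35.5
χ² = Σ (O − E)² / E
  gray-bodied normal-winged: (342 − 319.5)² / 319.5 = 1.5845
  gray-bodied vestigial-winged: (111 − 106.5)² / 106.5 = 0.1901
  ebony-bodied normal-winged: (79 − 106.5)² / 106.5 = 7.1009
  ebony-bodied vestigial-winged: (36 − 35.5)² / 35.5 = 0.0070
χ² = 1.5845 + 0.1901 + 7.1009 + 0.0070 = 8.8825 ≈ 8.883

8.883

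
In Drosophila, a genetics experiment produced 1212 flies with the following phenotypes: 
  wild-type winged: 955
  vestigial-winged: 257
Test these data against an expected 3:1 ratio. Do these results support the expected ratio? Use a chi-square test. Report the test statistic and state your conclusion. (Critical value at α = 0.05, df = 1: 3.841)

Under the 3:1 hypothesis (Σ ratio = 4, N = 1212):
  wild-type winged: 1212 × 3/4 = 909
  vestigial-winged: 1212 × 1/4 = 303
χ² = Σ (O − E)² / E
  wild-type winged: (955 − 909)² / 909 = 2.3278
  vestigial-winged: (257 − 303)² / 303 = 6.9835
χ² = 2.3278 + 6.9835 = 9.3113 ≈ 9.311
Degrees of freedom = 2 − 1 = 1; critical value at α = 0.05 is 3.841.
Since 9.311 > 3.841, we reject the null hypothesis — the data do not fit the 3:1 ratio.

9.311; not consistent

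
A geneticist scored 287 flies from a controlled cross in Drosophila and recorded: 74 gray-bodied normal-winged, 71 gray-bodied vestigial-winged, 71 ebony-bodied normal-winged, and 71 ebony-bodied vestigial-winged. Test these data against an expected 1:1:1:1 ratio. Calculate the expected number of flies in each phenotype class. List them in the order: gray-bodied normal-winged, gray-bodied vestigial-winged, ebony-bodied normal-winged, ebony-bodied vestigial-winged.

The 1:1:1:1 ratio has 4 parts, so with N = 287 the expected counts are:
  gray-bodied normal-winged: 287 × 1/4 = 71.75
  gray-bodied vestigial-winged: 287 × 1/4 = 71.75
  ebony-bodied normal-winged: 287 × 1/4 = 71.75
  ebony-bodied vestigial-winged: 287 × 1/4 = 71.75

71.75, 71.75, 71.75, 71.75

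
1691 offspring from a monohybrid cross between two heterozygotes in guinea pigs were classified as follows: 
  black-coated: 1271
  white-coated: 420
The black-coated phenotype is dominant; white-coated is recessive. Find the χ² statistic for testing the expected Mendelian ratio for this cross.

For a monohybrid cross between heterozygotes with complete dominance, the expected phenotypic ratio is 3:1.
The 3:1 ratio has 4 parts, so with N = 1691 the expected counts are:
  black-coated: 1691 × 3/4 = 1268.25
  white-coated: 1691 × 1/4 = 422.75
χ² = Σ (O − E)² / E
  black-coated: (1271 − 1268.25)² / 1268.25 = 0.0060
  white-coated: (420 − 422.75)² / 422.75 = 0.0179
χ² = 0.0060 + 0.0179 = 0.0239 ≈ 0.024

0.024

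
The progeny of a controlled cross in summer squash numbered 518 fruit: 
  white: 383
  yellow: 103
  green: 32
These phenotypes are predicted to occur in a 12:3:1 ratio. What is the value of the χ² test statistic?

0.438

Total ratio parts = 16. Expected numbers out of 518:
  white: 518 × 12/16 = 388.5
  yellow: 518 × 3/16 = 97.125
  green: 518 × 1/16 = 32.375
χ² = Σ (O − E)² / E
  white: (383 − 388.5)² / 388.5 = 0.0779
  yellow: (103 − 97.125)² / 97.125 = 0.3554
  green: (32 − 32.375)² / 32.375 = 0.0043
χ² = 0.0779 + 0.3554 + 0.0043 = 0.4376 ≈ 0.438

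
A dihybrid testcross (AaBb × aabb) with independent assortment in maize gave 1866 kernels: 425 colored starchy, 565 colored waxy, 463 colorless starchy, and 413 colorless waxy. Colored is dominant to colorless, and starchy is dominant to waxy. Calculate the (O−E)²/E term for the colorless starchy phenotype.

0.026

A dihybrid testcross with independent assortment gives a 1:1:1:1 ratio.
The 1:1:1:1 ratio has 4 parts, so with N = 1866 the expected counts are:
  colored starchy: 1866 × 1/4 = 466.5
  colored waxy: 1866 × 1/4 = 466.5
  colorless starchy: 1866 × 1/4 = 466.5
  colorless waxy: 1866 × 1/4 = 466.5
Contribution of colorless starchy: (463 − 466.5)² / 466.5 = 0.0263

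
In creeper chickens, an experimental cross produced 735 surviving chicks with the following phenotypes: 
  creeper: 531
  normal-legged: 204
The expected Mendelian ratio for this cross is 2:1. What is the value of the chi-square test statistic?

Under the 2:1 hypothesis (Σ ratio = 3, N = 735):
  creeper: 735 × 2/3 = 490
  normal-legged: 735 × 1/3 = 245
χ² = Σ (O − E)² / E
  creeper: (531 − 490)² / 490 = 3.4306
  normal-legged: (204 − 245)² / 245 = 6.8612
χ² = 3.4306 + 6.8612 = 10.2918 ≈ 10.292

10.292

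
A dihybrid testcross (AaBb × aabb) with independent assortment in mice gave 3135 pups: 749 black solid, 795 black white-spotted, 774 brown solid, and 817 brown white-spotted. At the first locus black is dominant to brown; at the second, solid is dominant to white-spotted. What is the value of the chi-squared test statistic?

A dihybrid testcross with independent assortment gives a 1:1:1:1 ratio.
Expected counts for N = 3135 under a 1:1:1:1 ratio (total parts = 4):
  black solid: 3135 × 1/4 = 783.75
  black white-spotted: 3135 × 1/4 = 783.75
  brown solid: 3135 × 1/4 = 783.75
  brown white-spotted: 3135 × 1/4 = 783.75
χ² = Σ (O − E)² / E
  black solid: (749 − 783.75)² / 783.75 = 1.5407
  black white-spotted: (795 − 783.75)² / 783.75 = 0.1615
  brown solid: (774 − 783.75)² / 783.75 = 0.1213
  brown white-spotted: (817 − 783.75)² / 783.75 = 1.4106
χ² = 1.5407 + 0.1615 + 0.1213 + 1.4106 = 3.2341 ≈ 3.234

3.234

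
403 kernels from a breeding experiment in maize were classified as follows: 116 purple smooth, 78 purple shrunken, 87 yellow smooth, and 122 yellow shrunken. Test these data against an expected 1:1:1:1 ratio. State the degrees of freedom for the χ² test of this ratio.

A goodness-of-fit test with 4 phenotype classes has df = 4 − 1 = 3.

3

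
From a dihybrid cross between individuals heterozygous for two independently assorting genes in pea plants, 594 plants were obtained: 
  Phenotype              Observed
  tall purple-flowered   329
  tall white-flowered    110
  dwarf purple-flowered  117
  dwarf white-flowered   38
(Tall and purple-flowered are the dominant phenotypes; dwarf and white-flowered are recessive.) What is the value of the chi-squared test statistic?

A dihybrid F₂ with independent assortment and complete dominance at both loci gives a 9:3:3:1 phenotypic ratio.
Expected counts for N = 594 under a 9:3:3:1 ratio (total parts = 16):
  tall purple-flowered: 594 × 9/16 = 334.125
  tall white-flowered: 594 × 3/16 = 111.375
  dwarf purple-flowered: 594 × 3/16 = 111.375
  dwarf white-flowered: 594 × 1/16 = 37.125
χ² = Σ (O − E)² / E
  tall purple-flowered: (329 − 334.125)² / 334.125 = 0.0786
  tall white-flowered: (110 − 111.375)² / 111.375 = 0.0170
  dwarf purple-flowered: (117 − 111.375)² / 111.375 = 0.2841
  dwarf white-flowered: (38 − 37.125)² / 37.125 = 0.0206
χ² = 0.0786 + 0.0170 + 0.2841 + 0.0206 = 0.4003 ≈ 0.400

0.400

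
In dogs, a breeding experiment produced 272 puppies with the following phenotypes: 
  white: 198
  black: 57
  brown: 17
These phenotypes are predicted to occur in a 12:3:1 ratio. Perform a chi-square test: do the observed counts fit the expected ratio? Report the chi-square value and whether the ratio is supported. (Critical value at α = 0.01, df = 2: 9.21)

Under the 12:3:1 hypothesis (Σ ratio = 16, N = 272):
  white: 272 × 12/16 = 204
  black: 272 × 3/16 = 51
  brown: 272 × 1/16 = 17
χ² = Σ (O − E)² / E
  white: (198 − 204)² / 204 = 0.1765
  black: (57 − 51)² / 51 = 0.7059
  brown: (17 − 17)² / 17 = 0.0000
χ² = 0.1765 + 0.7059 + 0.0000 = 0.8824 ≈ 0.882
Degrees of freedom = 3 − 1 = 2; critical value at α = 0.01 is 9.21.
Since 0.882 < 9.21, we fail to reject the null hypothesis — the data are consistent with the 12:3:1 ratio.

0.882; consistent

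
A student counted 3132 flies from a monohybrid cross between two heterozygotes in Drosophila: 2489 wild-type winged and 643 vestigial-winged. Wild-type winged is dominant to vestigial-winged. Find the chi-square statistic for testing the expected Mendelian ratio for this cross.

33.376

For a monohybrid cross between heterozygotes with complete dominance, the expected phenotypic ratio is 3:1.
Under the 3:1 hypothesis (Σ ratio = 4, N = 3132):
  wild-type winged: 3132 × 3/4 = 2349
  vestigial-winged: 3132 × 1/4 = 783
χ² = Σ (O − E)² / E
  wild-type winged: (2489 − 2349)² / 2349 = 8.3440
  vestigial-winged: (643 − 783)² / 783 = 25.0319
χ² = 8.3440 + 25.0319 = 33.3759 ≈ 33.376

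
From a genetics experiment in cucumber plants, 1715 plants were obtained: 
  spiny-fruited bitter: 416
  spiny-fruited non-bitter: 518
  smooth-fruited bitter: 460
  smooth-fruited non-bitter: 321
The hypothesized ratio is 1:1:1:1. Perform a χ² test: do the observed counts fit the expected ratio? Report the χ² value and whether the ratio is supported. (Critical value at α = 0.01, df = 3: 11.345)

Expected counts for N = 1715 under a 1:1:1:1 ratio (total parts = 4):
  spiny-fruited bitter: 1715 × 1/4 = 428.75
  spiny-fruited non-bitter: 1715 × 1/4 = 428.75
  smooth-fruited bitter: 1715 × 1/4 = 428.75
  smooth-fruited non-bitter: 1715 × 1/4 = 428.75
χ² = Σ (O − E)² / E
  spiny-fruited bitter: (416 − 428.75)² / 428.75 = 0.3792
  spiny-fruited non-bitter: (518 − 428.75)² / 428.75 = 18.5786
  smooth-fruited bitter: (460 − 428.75)² / 428.75 = 2.2777
  smooth-fruited non-bitter: (321 − 428.75)² / 428.75 = 27.0789
χ² = 0.3792 + 18.5786 + 2.2777 + 27.0789 = 48.3144 ≈ 48.314
Degrees of freedom = 4 − 1 = 3; critical value at α = 0.01 is 11.345.
Since 48.314 > 11.345, we reject the null hypothesis — the data do not fit the 1:1:1:1 ratio.

48.314; not consistent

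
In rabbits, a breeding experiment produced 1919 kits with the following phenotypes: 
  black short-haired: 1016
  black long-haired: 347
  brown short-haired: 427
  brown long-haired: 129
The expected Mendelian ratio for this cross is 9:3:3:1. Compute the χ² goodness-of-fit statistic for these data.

17.415

Total ratio parts = 16. Expected numbers out of 1919:
  black short-haired: 1919 × 9/16 = 1079.4375
  black long-haired: 1919 × 3/16 = 359.8125
  brown short-haired: 1919 × 3/16 = 359.8125
  brown long-haired: 1919 × 1/16 = 119.9375
χ² = Σ (O − E)² / E
  black short-haired: (1016 − 1079.4375)² / 1079.4375 = 3.7282
  black long-haired: (347 − 359.8125)² / 359.8125 = 0.4562
  brown short-haired: (427 − 359.8125)² / 359.8125 = 12.5459
  brown long-haired: (129 − 119.9375)² / 119.9375 = 0.6848
χ² = 3.7282 + 0.4562 + 12.5459 + 0.6848 = 17.4151 ≈ 17.415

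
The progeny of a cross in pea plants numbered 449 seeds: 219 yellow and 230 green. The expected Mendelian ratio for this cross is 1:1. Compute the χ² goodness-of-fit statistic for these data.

Under the 1:1 hypothesis (Σ ratio = 2, N = 449):
  yellow: 449 × 1/2 = 224.5
  green: 449 × 1/2 = 224.5
χ² = Σ (O − E)² / E
  yellow: (219 − 224.5)² / 224.5 = 0.1347
  green: (230 − 224.5)² / 224.5 = 0.1347
χ² = 0.1347 + 0.1347 = 0.2694 ≈ 0.269

0.269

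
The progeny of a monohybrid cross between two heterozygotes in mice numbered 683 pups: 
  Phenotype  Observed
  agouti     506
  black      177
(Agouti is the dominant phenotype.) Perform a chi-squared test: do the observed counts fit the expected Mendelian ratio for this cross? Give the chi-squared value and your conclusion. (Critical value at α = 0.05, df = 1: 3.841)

For a monohybrid cross between heterozygotes with complete dominance, the expected phenotypic ratio is 3:1.
Total ratio parts = 4. Expected numbers out of 683:
  agouti: 683 × 3/4 = 512.25
  black: 683 × 1/4 = 170.75
χ² = Σ (O − E)² / E
  agouti: (506 − 512.25)² / 512.25 = 0.0763
  black: (177 − 170.75)² / 170.75 = 0.2288
χ² = 0.0763 + 0.2288 = 0.3051 ≈ 0.305
Degrees of freedom = 2 − 1 = 1; critical value at α = 0.05 is 3.841.
Since 0.305 < 3.841, we fail to reject the null hypothesis — the data are consistent with the 3:1 ratio.

0.305; consistent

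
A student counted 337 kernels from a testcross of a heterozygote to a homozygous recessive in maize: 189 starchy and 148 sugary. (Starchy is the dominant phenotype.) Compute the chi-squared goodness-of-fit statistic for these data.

A testcross of a heterozygote (Aa × aa) gives a 1:1 phenotypic ratio.
The 1:1 ratio has 2 parts, so with N = 337 the expected counts are:
  starchy: 337 × 1/2 = 168.5
  sugary: 337 × 1/2 = 168.5
χ² = Σ (O − E)² / E
  starchy: (189 − 168.5)² / 168.5 = 2.4941
  sugary: (148 − 168.5)² / 168.5 = 2.4941
χ² = 2.4941 + 2.4941 = 4.9882 ≈ 4.988

4.988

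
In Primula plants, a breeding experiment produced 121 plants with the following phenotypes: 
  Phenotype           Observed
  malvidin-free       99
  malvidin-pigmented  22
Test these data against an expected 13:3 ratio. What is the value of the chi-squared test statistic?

0.026

The 13:3 ratio has 16 parts, so with N = 121 the expected counts are:
  malvidin-free: 121 × 13/16 = 98.3125
  malvidin-pigmented: 121 × 3/16 = 22.6875
χ² = Σ (O − E)² / E
  malvidin-free: (99 − 98.3125)² / 98.3125 = 0.0048
  malvidin-pigmented: (22 − 22.6875)² / 22.6875 = 0.0208
χ² = 0.0048 + 0.0208 = 0.0256 ≈ 0.026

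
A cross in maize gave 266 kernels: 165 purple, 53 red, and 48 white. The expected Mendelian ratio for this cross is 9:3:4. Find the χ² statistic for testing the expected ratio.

6.922

Total ratio parts = 16. Expected numbers out of 266:
  purple: 266 × 9/16 = 149.625
  red: 266 × 3/16 = 49.875
  white: 266 × 4/16 = 66.5
χ² = Σ (O − E)² / E
  purple: (165 − 149.625)² / 149.625 = 1.5799
  red: (53 − 49.875)² / 49.875 = 0.1958
  white: (48 − 66.5)² / 66.5 = 5.1466
χ² = 1.5799 + 0.1958 + 5.1466 = 6.9223 ≈ 6.922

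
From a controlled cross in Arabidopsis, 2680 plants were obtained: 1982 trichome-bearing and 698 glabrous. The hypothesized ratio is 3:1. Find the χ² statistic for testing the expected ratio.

Under the 3:1 hypothesis (Σ ratio = 4, N = 2680):
  trichome-bearing: 2680 × 3/4 = 2010
  glabrous: 2680 × 1/4 = 670
χ² = Σ (O − E)² / E
  trichome-bearing: (1982 − 2010)² / 2010 = 0.3900
  glabrous: (698 − 670)² / 670 = 1.1701
χ² = 0.3900 + 1.1701 = 1.5601 ≈ 1.560

1.560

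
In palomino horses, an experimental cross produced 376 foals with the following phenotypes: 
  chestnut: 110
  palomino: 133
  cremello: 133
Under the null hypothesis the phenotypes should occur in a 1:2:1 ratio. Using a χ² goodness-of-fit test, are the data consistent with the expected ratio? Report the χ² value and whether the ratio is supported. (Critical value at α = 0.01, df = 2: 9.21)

34.995; not consistent

The 1:2:1 ratio has 4 parts, so with N = 376 the expected counts are:
  chestnut: 376 × 1/4 = 94
  palomino: 376 × 2/4 = 188
  cremello: 376 × 1/4 = 94
χ² = Σ (O − E)² / E
  chestnut: (110 − 94)² / 94 = 2.7234
  palomino: (133 − 188)² / 188 = 16.0904
  cremello: (133 − 94)² / 94 = 16.1809
χ² = 2.7234 + 16.0904 + 16.1809 = 34.9947 ≈ 34.995
Degrees of freedom = 3 − 1 = 2; critical value at α = 0.01 is 9.21.
Since 34.995 > 9.21, we reject the null hypothesis — the data do not fit the 1:2:1 ratio.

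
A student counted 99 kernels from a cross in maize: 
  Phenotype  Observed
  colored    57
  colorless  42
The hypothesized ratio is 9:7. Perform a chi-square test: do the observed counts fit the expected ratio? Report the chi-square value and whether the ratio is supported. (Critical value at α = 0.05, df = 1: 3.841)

0.071; consistent

The 9:7 ratio has 16 parts, so with N = 99 the expected counts are:
  colored: 99 × 9/16 = 55.6875
  colorless: 99 × 7/16 = 43.3125
χ² = Σ (O − E)² / E
  colored: (57 − 55.6875)² / 55.6875 = 0.0309
  colorless: (42 − 43.3125)² / 43.3125 = 0.0398
χ² = 0.0309 + 0.0398 = 0.0707 ≈ 0.071
Degrees of freedom = 2 − 1 = 1; critical value at α = 0.05 is 3.841.
Since 0.071 < 3.841, we fail to reject the null hypothesis — the data are consistent with the 9:7 ratio.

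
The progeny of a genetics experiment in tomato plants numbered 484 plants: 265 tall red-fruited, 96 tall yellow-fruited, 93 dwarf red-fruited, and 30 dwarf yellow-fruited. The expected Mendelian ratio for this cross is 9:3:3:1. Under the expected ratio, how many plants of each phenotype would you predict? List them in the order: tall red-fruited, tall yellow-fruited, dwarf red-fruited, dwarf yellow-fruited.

The 9:3:3:1 ratio has 16 parts, so with N = 484 the expected counts are:
  tall red-fruited: 484 × 9/16 = 272.25
  tall yellow-fruited: 484 × 3/16 = 90.75
  dwarf red-fruited: 484 × 3/16 = 90.75
  dwarf yellow-fruited: 484 × 1/16 = 30.25

272.25, 90.75, 90.75, 30.25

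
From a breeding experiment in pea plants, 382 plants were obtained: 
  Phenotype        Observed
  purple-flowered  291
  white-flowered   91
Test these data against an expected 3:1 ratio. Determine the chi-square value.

0.283

Under the 3:1 hypothesis (Σ ratio = 4, N = 382):
  purple-flowered: 382 × 3/4 = 286.5
  white-flowered: 382 × 1/4 = 95.5
χ² = Σ (O − E)² / E
  purple-flowered: (291 − 286.5)² / 286.5 = 0.0707
  white-flowered: (91 − 95.5)² / 95.5 = 0.2120
χ² = 0.0707 + 0.2120 = 0.2827 ≈ 0.283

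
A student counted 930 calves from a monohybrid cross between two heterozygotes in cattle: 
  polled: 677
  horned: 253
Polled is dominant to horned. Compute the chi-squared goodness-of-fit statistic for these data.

For a monohybrid cross between heterozygotes with complete dominance, the expected phenotypic ratio is 3:1.
Under the 3:1 hypothesis (Σ ratio = 4, N = 930):
  polled: 930 × 3/4 = 697.5
  horned: 930 × 1/4 = 232.5
χ² = Σ (O − E)² / E
  polled: (677 − 697.5)² / 697.5 = 0.6025
  horned: (253 − 232.5)² / 232.5 = 1.8075
χ² = 0.6025 + 1.8075 = 2.410

2.410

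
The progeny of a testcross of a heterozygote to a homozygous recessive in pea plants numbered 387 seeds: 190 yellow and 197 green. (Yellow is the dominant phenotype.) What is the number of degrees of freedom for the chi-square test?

1

A testcross of a heterozygote (Aa × aa) gives a 1:1 phenotypic ratio.
A goodness-of-fit test with 2 phenotype classes has df = 2 − 1 = 1.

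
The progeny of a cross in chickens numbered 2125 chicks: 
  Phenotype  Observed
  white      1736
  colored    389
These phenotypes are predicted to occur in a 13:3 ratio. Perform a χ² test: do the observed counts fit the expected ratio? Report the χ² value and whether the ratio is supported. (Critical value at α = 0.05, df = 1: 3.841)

The 13:3 ratio has 16 parts, so with N = 2125 the expected counts are:
  white: 2125 × 13/16 = 1726.5625
  colored: 2125 × 3/16 = 398.4375
χ² = Σ (O − E)² / E
  white: (1736 − 1726.5625)² / 1726.5625 = 0.0516
  colored: (389 − 398.4375)² / 398.4375 = 0.2235
χ² = 0.0516 + 0.2235 = 0.2751 ≈ 0.275
Degrees of freedom = 2 − 1 = 1; critical value at α = 0.05 is 3.841.
Since 0.275 < 3.841, we fail to reject the null hypothesis — the data are consistent with the 13:3 ratio.

0.275; consistent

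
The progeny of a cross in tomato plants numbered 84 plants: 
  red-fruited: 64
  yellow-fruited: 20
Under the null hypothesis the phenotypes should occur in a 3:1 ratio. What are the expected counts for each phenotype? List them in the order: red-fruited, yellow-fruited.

63, 21

Total ratio parts = 4. Expected numbers out of 84:
  red-fruited: 84 × 3/4 = 63
  yellow-fruited: 84 × 1/4 = 21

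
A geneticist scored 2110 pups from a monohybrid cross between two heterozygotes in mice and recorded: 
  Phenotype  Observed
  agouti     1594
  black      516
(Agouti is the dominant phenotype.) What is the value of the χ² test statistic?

For a monohybrid cross between heterozygotes with complete dominance, the expected phenotypic ratio is 3:1.
Expected counts for N = 2110 under a 3:1 ratio (total parts = 4):
  agouti: 2110 × 3/4 = 1582.5
  black: 2110 × 1/4 = 527.5
χ² = Σ (O − E)² / E
  agouti: (1594 − 1582.5)² / 1582.5 = 0.0836
  black: (516 − 527.5)² / 527.5 = 0.2507
χ² = 0.0836 + 0.2507 = 0.3343 ≈ 0.334

0.334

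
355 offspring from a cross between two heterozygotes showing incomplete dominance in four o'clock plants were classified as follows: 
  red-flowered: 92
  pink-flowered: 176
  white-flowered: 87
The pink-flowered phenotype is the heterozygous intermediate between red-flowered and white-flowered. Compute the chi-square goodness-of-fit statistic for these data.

0.166

With incomplete dominance, a heterozygote × heterozygote cross gives a 1:2:1 phenotypic ratio.
The 1:2:1 ratio has 4 parts, so with N = 355 the expected counts are:
  red-flowered: 355 × 1/4 = 88.75
  pink-flowered: 355 × 2/4 = 177.5
  white-flowered: 355 × 1/4 = 88.75
χ² = Σ (O − E)² / E
  red-flowered: (92 − 88.75)² / 88.75 = 0.1190
  pink-flowered: (176 − 177.5)² / 177.5 = 0.0127
  white-flowered: (87 − 88.75)² / 88.75 = 0.0345
χ² = 0.1190 + 0.0127 + 0.0345 = 0.1662 ≈ 0.166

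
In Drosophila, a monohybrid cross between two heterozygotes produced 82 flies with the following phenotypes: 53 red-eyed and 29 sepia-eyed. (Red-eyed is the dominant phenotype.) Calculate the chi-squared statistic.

For a monohybrid cross between heterozygotes with complete dominance, the expected phenotypic ratio is 3:1.
Under the 3:1 hypothesis (Σ ratio = 4, N = 82):
  red-eyed: 82 × 3/4 = 61.5
  sepia-eyed: 82 × 1/4 = 20.5
χ² = Σ (O − E)² / E
  red-eyed: (53 − 61.5)² / 61.5 = 1.1748
  sepia-eyed: (29 − 20.5)² / 20.5 = 3.5244
χ² = 1.1748 + 3.5244 = 4.6992 ≈ 4.699

4.699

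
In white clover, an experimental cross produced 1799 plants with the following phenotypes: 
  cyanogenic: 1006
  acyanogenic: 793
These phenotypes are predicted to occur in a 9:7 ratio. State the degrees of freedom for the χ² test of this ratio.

A goodness-of-fit test with 2 phenotype classes has df = 2 − 1 = 1.

1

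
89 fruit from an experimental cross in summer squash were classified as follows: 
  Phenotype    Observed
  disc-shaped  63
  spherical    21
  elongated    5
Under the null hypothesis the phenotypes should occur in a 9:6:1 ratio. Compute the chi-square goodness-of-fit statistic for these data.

The 9:6:1 ratio has 16 parts, so with N = 89 the expected counts are:
  disc-shaped: 89 × 9/16 = 50.0625
  spherical: 89 × 6/16 = 33.375
  elongated: 89 × 1/16 = 5.5625
χ² = Σ (O − E)² / E
  disc-shaped: (63 − 50.0625)² / 50.0625 = 3.3434
  spherical: (21 − 33.375)² / 33.375 = 4.5885
  elongated: (5 − 5.5625)² / 5.5625 = 0.0569
χ² = 3.3434 + 4.5885 + 0.0569 = 7.9888 ≈ 7.989

7.989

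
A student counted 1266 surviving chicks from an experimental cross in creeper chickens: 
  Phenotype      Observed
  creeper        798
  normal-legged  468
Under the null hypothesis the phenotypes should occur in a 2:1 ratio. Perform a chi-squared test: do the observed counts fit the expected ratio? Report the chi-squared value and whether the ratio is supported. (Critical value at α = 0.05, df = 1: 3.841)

7.521; not consistent

Expected counts for N = 1266 under a 2:1 ratio (total parts = 3):
  creeper: 1266 × 2/3 = 844
  normal-legged: 1266 × 1/3 = 422
χ² = Σ (O − E)² / E
  creeper: (798 − 844)² / 844 = 2.5071
  normal-legged: (468 − 422)² / 422 = 5.0142
χ² = 2.5071 + 5.0142 = 7.5213 ≈ 7.521
Degrees of freedom = 2 − 1 = 1; critical value at α = 0.05 is 3.841.
Since 7.521 > 3.841, we reject the null hypothesis — the data do not fit the 2:1 ratio.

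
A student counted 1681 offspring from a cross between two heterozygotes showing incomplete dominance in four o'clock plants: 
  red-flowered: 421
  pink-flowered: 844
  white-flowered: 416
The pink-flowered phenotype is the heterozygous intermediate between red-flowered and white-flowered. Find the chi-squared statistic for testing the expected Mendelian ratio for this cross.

0.059

With incomplete dominance, a heterozygote × heterozygote cross gives a 1:2:1 phenotypic ratio.
Under the 1:2:1 hypothesis (Σ ratio = 4, N = 1681):
  red-flowered: 1681 × 1/4 = 420.25
  pink-flowered: 1681 × 2/4 = 840.5
  white-flowered: 1681 × 1/4 = 420.25
χ² = Σ (O − E)² / E
  red-flowered: (421 − 420.25)² / 420.25 = 0.0013
  pink-flowered: (844 − 840.5)² / 840.5 = 0.0146
  white-flowered: (416 − 420.25)² / 420.25 = 0.0430
χ² = 0.0013 + 0.0146 + 0.0430 = 0.0589 ≈ 0.059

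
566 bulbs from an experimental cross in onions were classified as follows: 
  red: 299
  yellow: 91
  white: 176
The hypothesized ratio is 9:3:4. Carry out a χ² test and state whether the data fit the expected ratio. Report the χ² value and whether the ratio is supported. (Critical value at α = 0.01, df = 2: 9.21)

Total ratio parts = 16. Expected numbers out of 566:
  red: 566 × 9/16 = 318.375
  yellow: 566 × 3/16 = 106.125
  white: 566 × 4/16 = 141.5
χ² = Σ (O − E)² / E
  red: (299 − 318.375)² / 318.375 = 1.1791
  yellow: (91 − 106.125)² / 106.125 = 2.1556
  white: (176 − 141.5)² / 141.5 = 8.4117
χ² = 1.1791 + 2.1556 + 8.4117 = 11.7464 ≈ 11.746
Degrees of freedom = 3 − 1 = 2; critical value at α = 0.01 is 9.21.
Since 11.746 > 9.21, we reject the null hypothesis — the data do not fit the 9:3:4 ratio.

11.746; not consistent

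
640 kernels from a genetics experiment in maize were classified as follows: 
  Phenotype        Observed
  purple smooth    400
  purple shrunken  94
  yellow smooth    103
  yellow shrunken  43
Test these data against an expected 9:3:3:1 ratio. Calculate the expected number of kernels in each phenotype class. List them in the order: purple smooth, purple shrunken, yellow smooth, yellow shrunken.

360, 120, 120, 40

The 9:3:3:1 ratio has 16 parts, so with N = 640 the expected counts are:
  purple smooth: 640 × 9/16 = 360
  purple shrunken: 640 × 3/16 = 120
  yellow smooth: 640 × 3/16 = 120
  yellow shrunken: 640 × 1/16 = 40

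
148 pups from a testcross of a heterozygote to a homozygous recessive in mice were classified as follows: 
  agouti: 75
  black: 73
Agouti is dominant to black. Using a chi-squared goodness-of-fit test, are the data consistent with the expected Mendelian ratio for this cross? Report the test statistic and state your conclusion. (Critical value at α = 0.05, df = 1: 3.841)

0.027; consistent

A testcross of a heterozygote (Aa × aa) gives a 1:1 phenotypic ratio.
Total ratio parts = 2. Expected numbers out of 148:
  agouti: 148 × 1/2 = 74
  black: 148 × 1/2 = 74
χ² = Σ (O − E)² / E
  agouti: (75 − 74)² / 74 = 0.0135
  black: (73 − 74)² / 74 = 0.0135
χ² = 0.0135 + 0.0135 = 0.027
Degrees of freedom = 2 − 1 = 1; critical value at α = 0.05 is 3.841.
Since 0.027 < 3.841, we fail to reject the null hypothesis — the data are consistent with the 1:1 ratio.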